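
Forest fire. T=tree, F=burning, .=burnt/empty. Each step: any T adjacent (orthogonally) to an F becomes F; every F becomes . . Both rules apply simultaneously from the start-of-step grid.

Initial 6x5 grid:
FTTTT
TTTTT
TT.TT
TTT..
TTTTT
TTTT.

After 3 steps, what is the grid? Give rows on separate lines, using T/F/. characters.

Step 1: 2 trees catch fire, 1 burn out
  .FTTT
  FTTTT
  TT.TT
  TTT..
  TTTTT
  TTTT.
Step 2: 3 trees catch fire, 2 burn out
  ..FTT
  .FTTT
  FT.TT
  TTT..
  TTTTT
  TTTT.
Step 3: 4 trees catch fire, 3 burn out
  ...FT
  ..FTT
  .F.TT
  FTT..
  TTTTT
  TTTT.

...FT
..FTT
.F.TT
FTT..
TTTTT
TTTT.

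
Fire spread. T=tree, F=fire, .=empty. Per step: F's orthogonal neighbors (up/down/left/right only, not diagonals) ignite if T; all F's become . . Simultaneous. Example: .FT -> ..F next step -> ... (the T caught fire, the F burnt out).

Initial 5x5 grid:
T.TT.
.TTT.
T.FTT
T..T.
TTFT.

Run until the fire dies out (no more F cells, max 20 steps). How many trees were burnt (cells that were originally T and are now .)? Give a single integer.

Answer: 13

Derivation:
Step 1: +4 fires, +2 burnt (F count now 4)
Step 2: +6 fires, +4 burnt (F count now 6)
Step 3: +2 fires, +6 burnt (F count now 2)
Step 4: +1 fires, +2 burnt (F count now 1)
Step 5: +0 fires, +1 burnt (F count now 0)
Fire out after step 5
Initially T: 14, now '.': 24
Total burnt (originally-T cells now '.'): 13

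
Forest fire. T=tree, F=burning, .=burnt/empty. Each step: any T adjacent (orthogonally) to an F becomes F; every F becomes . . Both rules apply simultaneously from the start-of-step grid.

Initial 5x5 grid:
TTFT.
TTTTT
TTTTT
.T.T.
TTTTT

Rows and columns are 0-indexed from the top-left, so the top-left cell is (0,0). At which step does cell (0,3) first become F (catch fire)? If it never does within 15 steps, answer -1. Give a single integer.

Step 1: cell (0,3)='F' (+3 fires, +1 burnt)
  -> target ignites at step 1
Step 2: cell (0,3)='.' (+4 fires, +3 burnt)
Step 3: cell (0,3)='.' (+4 fires, +4 burnt)
Step 4: cell (0,3)='.' (+4 fires, +4 burnt)
Step 5: cell (0,3)='.' (+2 fires, +4 burnt)
Step 6: cell (0,3)='.' (+3 fires, +2 burnt)
Step 7: cell (0,3)='.' (+0 fires, +3 burnt)
  fire out at step 7

1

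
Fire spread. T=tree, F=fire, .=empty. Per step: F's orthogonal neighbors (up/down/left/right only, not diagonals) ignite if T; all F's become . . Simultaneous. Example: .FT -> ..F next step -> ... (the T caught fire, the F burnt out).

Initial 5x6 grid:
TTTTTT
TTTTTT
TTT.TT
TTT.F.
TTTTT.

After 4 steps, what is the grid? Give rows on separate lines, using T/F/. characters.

Step 1: 2 trees catch fire, 1 burn out
  TTTTTT
  TTTTTT
  TTT.FT
  TTT...
  TTTTF.
Step 2: 3 trees catch fire, 2 burn out
  TTTTTT
  TTTTFT
  TTT..F
  TTT...
  TTTF..
Step 3: 4 trees catch fire, 3 burn out
  TTTTFT
  TTTF.F
  TTT...
  TTT...
  TTF...
Step 4: 5 trees catch fire, 4 burn out
  TTTF.F
  TTF...
  TTT...
  TTF...
  TF....

TTTF.F
TTF...
TTT...
TTF...
TF....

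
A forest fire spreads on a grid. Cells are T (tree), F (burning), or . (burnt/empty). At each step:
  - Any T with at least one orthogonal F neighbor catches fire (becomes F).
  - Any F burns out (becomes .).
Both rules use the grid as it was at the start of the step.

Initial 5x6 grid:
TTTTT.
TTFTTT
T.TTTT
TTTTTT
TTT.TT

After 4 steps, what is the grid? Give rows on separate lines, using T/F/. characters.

Step 1: 4 trees catch fire, 1 burn out
  TTFTT.
  TF.FTT
  T.FTTT
  TTTTTT
  TTT.TT
Step 2: 6 trees catch fire, 4 burn out
  TF.FT.
  F...FT
  T..FTT
  TTFTTT
  TTT.TT
Step 3: 8 trees catch fire, 6 burn out
  F...F.
  .....F
  F...FT
  TF.FTT
  TTF.TT
Step 4: 4 trees catch fire, 8 burn out
  ......
  ......
  .....F
  F...FT
  TF..TT

......
......
.....F
F...FT
TF..TT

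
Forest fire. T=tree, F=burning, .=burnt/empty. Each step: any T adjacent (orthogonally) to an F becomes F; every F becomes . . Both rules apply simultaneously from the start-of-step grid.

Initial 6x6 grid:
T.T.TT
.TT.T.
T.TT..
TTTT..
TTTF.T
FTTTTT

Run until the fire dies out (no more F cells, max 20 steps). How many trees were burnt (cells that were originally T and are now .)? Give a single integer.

Answer: 19

Derivation:
Step 1: +5 fires, +2 burnt (F count now 5)
Step 2: +6 fires, +5 burnt (F count now 6)
Step 3: +4 fires, +6 burnt (F count now 4)
Step 4: +2 fires, +4 burnt (F count now 2)
Step 5: +2 fires, +2 burnt (F count now 2)
Step 6: +0 fires, +2 burnt (F count now 0)
Fire out after step 6
Initially T: 23, now '.': 32
Total burnt (originally-T cells now '.'): 19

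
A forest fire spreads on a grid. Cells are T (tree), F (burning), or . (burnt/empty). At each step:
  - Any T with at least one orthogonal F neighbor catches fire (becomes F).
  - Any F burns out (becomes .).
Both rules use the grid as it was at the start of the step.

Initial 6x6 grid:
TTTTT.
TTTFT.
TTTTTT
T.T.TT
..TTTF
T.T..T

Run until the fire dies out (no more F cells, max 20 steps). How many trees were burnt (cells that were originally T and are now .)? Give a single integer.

Answer: 24

Derivation:
Step 1: +7 fires, +2 burnt (F count now 7)
Step 2: +8 fires, +7 burnt (F count now 8)
Step 3: +5 fires, +8 burnt (F count now 5)
Step 4: +3 fires, +5 burnt (F count now 3)
Step 5: +1 fires, +3 burnt (F count now 1)
Step 6: +0 fires, +1 burnt (F count now 0)
Fire out after step 6
Initially T: 25, now '.': 35
Total burnt (originally-T cells now '.'): 24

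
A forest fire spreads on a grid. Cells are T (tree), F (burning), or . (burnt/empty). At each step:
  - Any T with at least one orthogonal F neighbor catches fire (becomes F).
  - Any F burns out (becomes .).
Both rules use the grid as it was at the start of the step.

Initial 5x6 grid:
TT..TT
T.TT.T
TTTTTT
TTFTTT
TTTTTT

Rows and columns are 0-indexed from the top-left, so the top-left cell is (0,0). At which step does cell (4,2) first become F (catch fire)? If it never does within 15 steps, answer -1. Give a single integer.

Step 1: cell (4,2)='F' (+4 fires, +1 burnt)
  -> target ignites at step 1
Step 2: cell (4,2)='.' (+7 fires, +4 burnt)
Step 3: cell (4,2)='.' (+6 fires, +7 burnt)
Step 4: cell (4,2)='.' (+3 fires, +6 burnt)
Step 5: cell (4,2)='.' (+2 fires, +3 burnt)
Step 6: cell (4,2)='.' (+2 fires, +2 burnt)
Step 7: cell (4,2)='.' (+1 fires, +2 burnt)
Step 8: cell (4,2)='.' (+0 fires, +1 burnt)
  fire out at step 8

1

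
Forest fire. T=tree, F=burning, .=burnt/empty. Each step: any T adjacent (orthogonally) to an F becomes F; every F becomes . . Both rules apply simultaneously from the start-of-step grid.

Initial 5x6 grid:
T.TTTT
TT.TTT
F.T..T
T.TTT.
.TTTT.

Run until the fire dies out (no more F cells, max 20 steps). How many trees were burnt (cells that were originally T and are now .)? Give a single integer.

Step 1: +2 fires, +1 burnt (F count now 2)
Step 2: +2 fires, +2 burnt (F count now 2)
Step 3: +0 fires, +2 burnt (F count now 0)
Fire out after step 3
Initially T: 20, now '.': 14
Total burnt (originally-T cells now '.'): 4

Answer: 4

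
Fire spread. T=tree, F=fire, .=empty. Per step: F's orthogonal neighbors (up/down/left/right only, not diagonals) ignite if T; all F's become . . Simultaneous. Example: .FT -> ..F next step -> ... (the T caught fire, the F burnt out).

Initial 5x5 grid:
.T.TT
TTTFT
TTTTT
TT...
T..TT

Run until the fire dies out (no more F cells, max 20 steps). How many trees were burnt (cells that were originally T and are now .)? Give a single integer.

Answer: 15

Derivation:
Step 1: +4 fires, +1 burnt (F count now 4)
Step 2: +4 fires, +4 burnt (F count now 4)
Step 3: +3 fires, +4 burnt (F count now 3)
Step 4: +2 fires, +3 burnt (F count now 2)
Step 5: +1 fires, +2 burnt (F count now 1)
Step 6: +1 fires, +1 burnt (F count now 1)
Step 7: +0 fires, +1 burnt (F count now 0)
Fire out after step 7
Initially T: 17, now '.': 23
Total burnt (originally-T cells now '.'): 15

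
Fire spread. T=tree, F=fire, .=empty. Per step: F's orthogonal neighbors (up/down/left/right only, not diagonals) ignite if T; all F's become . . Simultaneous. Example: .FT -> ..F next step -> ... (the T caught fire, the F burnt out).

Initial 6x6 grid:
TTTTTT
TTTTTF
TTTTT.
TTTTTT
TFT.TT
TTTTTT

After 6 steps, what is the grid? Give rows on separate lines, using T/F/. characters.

Step 1: 6 trees catch fire, 2 burn out
  TTTTTF
  TTTTF.
  TTTTT.
  TFTTTT
  F.F.TT
  TFTTTT
Step 2: 8 trees catch fire, 6 burn out
  TTTTF.
  TTTF..
  TFTTF.
  F.FTTT
  ....TT
  F.FTTT
Step 3: 9 trees catch fire, 8 burn out
  TTTF..
  TFF...
  F.FF..
  ...FFT
  ....TT
  ...FTT
Step 4: 6 trees catch fire, 9 burn out
  TFF...
  F.....
  ......
  .....F
  ....FT
  ....FT
Step 5: 3 trees catch fire, 6 burn out
  F.....
  ......
  ......
  ......
  .....F
  .....F
Step 6: 0 trees catch fire, 3 burn out
  ......
  ......
  ......
  ......
  ......
  ......

......
......
......
......
......
......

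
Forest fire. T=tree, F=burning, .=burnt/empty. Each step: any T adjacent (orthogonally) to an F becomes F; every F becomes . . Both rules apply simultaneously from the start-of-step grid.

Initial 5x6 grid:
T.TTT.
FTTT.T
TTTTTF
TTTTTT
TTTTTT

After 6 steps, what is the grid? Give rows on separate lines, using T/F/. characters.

Step 1: 6 trees catch fire, 2 burn out
  F.TTT.
  .FTT.F
  FTTTF.
  TTTTTF
  TTTTTT
Step 2: 6 trees catch fire, 6 burn out
  ..TTT.
  ..FT..
  .FTF..
  FTTTF.
  TTTTTF
Step 3: 7 trees catch fire, 6 burn out
  ..FTT.
  ...F..
  ..F...
  .FTF..
  FTTTF.
Step 4: 4 trees catch fire, 7 burn out
  ...FT.
  ......
  ......
  ..F...
  .FTF..
Step 5: 2 trees catch fire, 4 burn out
  ....F.
  ......
  ......
  ......
  ..F...
Step 6: 0 trees catch fire, 2 burn out
  ......
  ......
  ......
  ......
  ......

......
......
......
......
......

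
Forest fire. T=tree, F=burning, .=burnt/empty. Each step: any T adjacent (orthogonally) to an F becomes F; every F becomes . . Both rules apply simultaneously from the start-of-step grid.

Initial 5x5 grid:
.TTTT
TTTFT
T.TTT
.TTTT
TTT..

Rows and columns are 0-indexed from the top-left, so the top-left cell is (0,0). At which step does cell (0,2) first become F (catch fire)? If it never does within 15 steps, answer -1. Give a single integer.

Step 1: cell (0,2)='T' (+4 fires, +1 burnt)
Step 2: cell (0,2)='F' (+6 fires, +4 burnt)
  -> target ignites at step 2
Step 3: cell (0,2)='.' (+4 fires, +6 burnt)
Step 4: cell (0,2)='.' (+3 fires, +4 burnt)
Step 5: cell (0,2)='.' (+1 fires, +3 burnt)
Step 6: cell (0,2)='.' (+1 fires, +1 burnt)
Step 7: cell (0,2)='.' (+0 fires, +1 burnt)
  fire out at step 7

2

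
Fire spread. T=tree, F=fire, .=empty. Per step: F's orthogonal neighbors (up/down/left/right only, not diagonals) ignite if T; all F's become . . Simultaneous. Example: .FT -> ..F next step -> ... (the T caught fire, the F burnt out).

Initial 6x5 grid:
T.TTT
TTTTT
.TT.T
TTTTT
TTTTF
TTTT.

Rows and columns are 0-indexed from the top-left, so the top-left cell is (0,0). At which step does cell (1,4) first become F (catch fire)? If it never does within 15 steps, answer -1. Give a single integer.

Step 1: cell (1,4)='T' (+2 fires, +1 burnt)
Step 2: cell (1,4)='T' (+4 fires, +2 burnt)
Step 3: cell (1,4)='F' (+4 fires, +4 burnt)
  -> target ignites at step 3
Step 4: cell (1,4)='.' (+6 fires, +4 burnt)
Step 5: cell (1,4)='.' (+5 fires, +6 burnt)
Step 6: cell (1,4)='.' (+2 fires, +5 burnt)
Step 7: cell (1,4)='.' (+1 fires, +2 burnt)
Step 8: cell (1,4)='.' (+1 fires, +1 burnt)
Step 9: cell (1,4)='.' (+0 fires, +1 burnt)
  fire out at step 9

3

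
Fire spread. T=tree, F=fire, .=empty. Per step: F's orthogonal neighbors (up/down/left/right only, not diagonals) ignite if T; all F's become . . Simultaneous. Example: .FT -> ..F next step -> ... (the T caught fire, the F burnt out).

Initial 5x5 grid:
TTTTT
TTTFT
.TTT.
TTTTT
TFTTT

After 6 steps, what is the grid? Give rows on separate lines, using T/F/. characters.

Step 1: 7 trees catch fire, 2 burn out
  TTTFT
  TTF.F
  .TTF.
  TFTTT
  F.FTT
Step 2: 9 trees catch fire, 7 burn out
  TTF.F
  TF...
  .FF..
  F.FFT
  ...FT
Step 3: 4 trees catch fire, 9 burn out
  TF...
  F....
  .....
  ....F
  ....F
Step 4: 1 trees catch fire, 4 burn out
  F....
  .....
  .....
  .....
  .....
Step 5: 0 trees catch fire, 1 burn out
  .....
  .....
  .....
  .....
  .....
Step 6: 0 trees catch fire, 0 burn out
  .....
  .....
  .....
  .....
  .....

.....
.....
.....
.....
.....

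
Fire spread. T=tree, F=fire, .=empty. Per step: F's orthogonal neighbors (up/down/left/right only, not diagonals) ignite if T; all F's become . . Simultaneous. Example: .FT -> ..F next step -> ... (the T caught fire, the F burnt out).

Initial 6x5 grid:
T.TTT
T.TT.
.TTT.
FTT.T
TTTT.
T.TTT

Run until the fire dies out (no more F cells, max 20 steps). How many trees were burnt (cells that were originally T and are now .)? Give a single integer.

Step 1: +2 fires, +1 burnt (F count now 2)
Step 2: +4 fires, +2 burnt (F count now 4)
Step 3: +2 fires, +4 burnt (F count now 2)
Step 4: +4 fires, +2 burnt (F count now 4)
Step 5: +3 fires, +4 burnt (F count now 3)
Step 6: +2 fires, +3 burnt (F count now 2)
Step 7: +1 fires, +2 burnt (F count now 1)
Step 8: +0 fires, +1 burnt (F count now 0)
Fire out after step 8
Initially T: 21, now '.': 27
Total burnt (originally-T cells now '.'): 18

Answer: 18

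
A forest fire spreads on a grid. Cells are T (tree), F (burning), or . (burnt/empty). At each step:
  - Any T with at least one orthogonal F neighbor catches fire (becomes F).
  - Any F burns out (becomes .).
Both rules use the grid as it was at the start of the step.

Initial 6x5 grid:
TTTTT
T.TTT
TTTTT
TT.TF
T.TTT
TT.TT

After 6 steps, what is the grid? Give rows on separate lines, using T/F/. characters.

Step 1: 3 trees catch fire, 1 burn out
  TTTTT
  T.TTT
  TTTTF
  TT.F.
  T.TTF
  TT.TT
Step 2: 4 trees catch fire, 3 burn out
  TTTTT
  T.TTF
  TTTF.
  TT...
  T.TF.
  TT.TF
Step 3: 5 trees catch fire, 4 burn out
  TTTTF
  T.TF.
  TTF..
  TT...
  T.F..
  TT.F.
Step 4: 3 trees catch fire, 5 burn out
  TTTF.
  T.F..
  TF...
  TT...
  T....
  TT...
Step 5: 3 trees catch fire, 3 burn out
  TTF..
  T....
  F....
  TF...
  T....
  TT...
Step 6: 3 trees catch fire, 3 burn out
  TF...
  F....
  .....
  F....
  T....
  TT...

TF...
F....
.....
F....
T....
TT...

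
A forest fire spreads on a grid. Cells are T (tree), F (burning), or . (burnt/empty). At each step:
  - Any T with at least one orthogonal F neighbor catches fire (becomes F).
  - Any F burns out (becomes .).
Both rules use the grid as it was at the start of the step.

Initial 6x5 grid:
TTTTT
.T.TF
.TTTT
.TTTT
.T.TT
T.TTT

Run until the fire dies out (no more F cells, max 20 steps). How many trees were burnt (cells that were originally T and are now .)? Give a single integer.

Step 1: +3 fires, +1 burnt (F count now 3)
Step 2: +3 fires, +3 burnt (F count now 3)
Step 3: +4 fires, +3 burnt (F count now 4)
Step 4: +5 fires, +4 burnt (F count now 5)
Step 5: +4 fires, +5 burnt (F count now 4)
Step 6: +2 fires, +4 burnt (F count now 2)
Step 7: +0 fires, +2 burnt (F count now 0)
Fire out after step 7
Initially T: 22, now '.': 29
Total burnt (originally-T cells now '.'): 21

Answer: 21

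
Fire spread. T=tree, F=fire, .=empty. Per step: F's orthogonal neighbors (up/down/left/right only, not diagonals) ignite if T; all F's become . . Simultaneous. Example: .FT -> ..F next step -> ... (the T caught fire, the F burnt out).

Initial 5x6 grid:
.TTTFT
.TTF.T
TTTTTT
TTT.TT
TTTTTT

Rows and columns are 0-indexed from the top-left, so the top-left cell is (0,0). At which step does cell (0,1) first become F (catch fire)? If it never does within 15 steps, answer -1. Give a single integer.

Step 1: cell (0,1)='T' (+4 fires, +2 burnt)
Step 2: cell (0,1)='T' (+5 fires, +4 burnt)
Step 3: cell (0,1)='F' (+5 fires, +5 burnt)
  -> target ignites at step 3
Step 4: cell (0,1)='.' (+5 fires, +5 burnt)
Step 5: cell (0,1)='.' (+4 fires, +5 burnt)
Step 6: cell (0,1)='.' (+1 fires, +4 burnt)
Step 7: cell (0,1)='.' (+0 fires, +1 burnt)
  fire out at step 7

3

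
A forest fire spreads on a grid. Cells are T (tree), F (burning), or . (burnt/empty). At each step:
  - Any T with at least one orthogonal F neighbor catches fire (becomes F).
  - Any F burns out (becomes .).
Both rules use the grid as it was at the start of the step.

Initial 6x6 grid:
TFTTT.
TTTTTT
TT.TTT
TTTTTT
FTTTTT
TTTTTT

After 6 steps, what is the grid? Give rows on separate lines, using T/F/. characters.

Step 1: 6 trees catch fire, 2 burn out
  F.FTT.
  TFTTTT
  TT.TTT
  FTTTTT
  .FTTTT
  FTTTTT
Step 2: 8 trees catch fire, 6 burn out
  ...FT.
  F.FTTT
  FF.TTT
  .FTTTT
  ..FTTT
  .FTTTT
Step 3: 5 trees catch fire, 8 burn out
  ....F.
  ...FTT
  ...TTT
  ..FTTT
  ...FTT
  ..FTTT
Step 4: 5 trees catch fire, 5 burn out
  ......
  ....FT
  ...FTT
  ...FTT
  ....FT
  ...FTT
Step 5: 5 trees catch fire, 5 burn out
  ......
  .....F
  ....FT
  ....FT
  .....F
  ....FT
Step 6: 3 trees catch fire, 5 burn out
  ......
  ......
  .....F
  .....F
  ......
  .....F

......
......
.....F
.....F
......
.....F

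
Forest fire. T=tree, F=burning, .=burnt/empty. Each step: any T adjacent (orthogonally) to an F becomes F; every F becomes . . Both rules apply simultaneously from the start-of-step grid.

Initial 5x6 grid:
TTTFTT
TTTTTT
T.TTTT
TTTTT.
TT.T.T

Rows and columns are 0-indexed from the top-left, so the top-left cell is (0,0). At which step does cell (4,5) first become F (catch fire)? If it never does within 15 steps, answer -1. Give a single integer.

Step 1: cell (4,5)='T' (+3 fires, +1 burnt)
Step 2: cell (4,5)='T' (+5 fires, +3 burnt)
Step 3: cell (4,5)='T' (+6 fires, +5 burnt)
Step 4: cell (4,5)='T' (+5 fires, +6 burnt)
Step 5: cell (4,5)='T' (+2 fires, +5 burnt)
Step 6: cell (4,5)='T' (+2 fires, +2 burnt)
Step 7: cell (4,5)='T' (+1 fires, +2 burnt)
Step 8: cell (4,5)='T' (+0 fires, +1 burnt)
  fire out at step 8
Target never catches fire within 15 steps

-1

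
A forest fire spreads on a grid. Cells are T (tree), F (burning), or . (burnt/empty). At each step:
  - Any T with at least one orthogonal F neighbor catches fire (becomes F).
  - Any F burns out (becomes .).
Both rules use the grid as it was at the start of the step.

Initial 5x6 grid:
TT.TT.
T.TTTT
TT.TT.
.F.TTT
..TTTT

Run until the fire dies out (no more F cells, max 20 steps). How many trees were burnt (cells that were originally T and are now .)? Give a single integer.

Step 1: +1 fires, +1 burnt (F count now 1)
Step 2: +1 fires, +1 burnt (F count now 1)
Step 3: +1 fires, +1 burnt (F count now 1)
Step 4: +1 fires, +1 burnt (F count now 1)
Step 5: +1 fires, +1 burnt (F count now 1)
Step 6: +0 fires, +1 burnt (F count now 0)
Fire out after step 6
Initially T: 20, now '.': 15
Total burnt (originally-T cells now '.'): 5

Answer: 5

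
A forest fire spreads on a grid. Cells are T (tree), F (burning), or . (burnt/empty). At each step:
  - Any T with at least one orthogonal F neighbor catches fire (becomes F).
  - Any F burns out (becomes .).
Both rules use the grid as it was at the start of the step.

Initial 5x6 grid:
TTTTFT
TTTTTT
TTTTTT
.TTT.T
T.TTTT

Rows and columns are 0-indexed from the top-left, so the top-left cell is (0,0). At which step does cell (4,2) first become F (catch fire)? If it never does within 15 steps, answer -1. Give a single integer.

Step 1: cell (4,2)='T' (+3 fires, +1 burnt)
Step 2: cell (4,2)='T' (+4 fires, +3 burnt)
Step 3: cell (4,2)='T' (+4 fires, +4 burnt)
Step 4: cell (4,2)='T' (+5 fires, +4 burnt)
Step 5: cell (4,2)='T' (+5 fires, +5 burnt)
Step 6: cell (4,2)='F' (+4 fires, +5 burnt)
  -> target ignites at step 6
Step 7: cell (4,2)='.' (+0 fires, +4 burnt)
  fire out at step 7

6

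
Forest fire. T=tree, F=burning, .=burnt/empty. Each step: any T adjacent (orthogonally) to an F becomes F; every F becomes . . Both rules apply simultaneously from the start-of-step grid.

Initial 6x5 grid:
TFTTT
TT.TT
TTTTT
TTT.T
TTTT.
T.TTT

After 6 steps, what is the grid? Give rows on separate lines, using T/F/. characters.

Step 1: 3 trees catch fire, 1 burn out
  F.FTT
  TF.TT
  TTTTT
  TTT.T
  TTTT.
  T.TTT
Step 2: 3 trees catch fire, 3 burn out
  ...FT
  F..TT
  TFTTT
  TTT.T
  TTTT.
  T.TTT
Step 3: 5 trees catch fire, 3 burn out
  ....F
  ...FT
  F.FTT
  TFT.T
  TTTT.
  T.TTT
Step 4: 5 trees catch fire, 5 burn out
  .....
  ....F
  ...FT
  F.F.T
  TFTT.
  T.TTT
Step 5: 3 trees catch fire, 5 burn out
  .....
  .....
  ....F
  ....T
  F.FT.
  T.TTT
Step 6: 4 trees catch fire, 3 burn out
  .....
  .....
  .....
  ....F
  ...F.
  F.FTT

.....
.....
.....
....F
...F.
F.FTT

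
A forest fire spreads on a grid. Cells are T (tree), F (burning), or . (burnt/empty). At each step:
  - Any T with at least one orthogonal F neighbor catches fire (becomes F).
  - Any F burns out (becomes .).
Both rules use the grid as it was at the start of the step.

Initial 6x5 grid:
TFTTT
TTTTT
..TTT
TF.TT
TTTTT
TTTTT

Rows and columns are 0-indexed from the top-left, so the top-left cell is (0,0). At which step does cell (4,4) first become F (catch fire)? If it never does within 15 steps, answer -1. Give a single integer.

Step 1: cell (4,4)='T' (+5 fires, +2 burnt)
Step 2: cell (4,4)='T' (+6 fires, +5 burnt)
Step 3: cell (4,4)='T' (+6 fires, +6 burnt)
Step 4: cell (4,4)='F' (+5 fires, +6 burnt)
  -> target ignites at step 4
Step 5: cell (4,4)='.' (+3 fires, +5 burnt)
Step 6: cell (4,4)='.' (+0 fires, +3 burnt)
  fire out at step 6

4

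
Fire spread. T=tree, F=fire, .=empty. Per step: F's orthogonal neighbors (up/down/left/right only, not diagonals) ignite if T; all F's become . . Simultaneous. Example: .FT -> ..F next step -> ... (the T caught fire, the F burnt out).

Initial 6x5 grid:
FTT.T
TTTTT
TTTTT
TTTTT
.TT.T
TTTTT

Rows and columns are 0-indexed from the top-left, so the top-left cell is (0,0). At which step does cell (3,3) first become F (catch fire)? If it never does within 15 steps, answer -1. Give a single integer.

Step 1: cell (3,3)='T' (+2 fires, +1 burnt)
Step 2: cell (3,3)='T' (+3 fires, +2 burnt)
Step 3: cell (3,3)='T' (+3 fires, +3 burnt)
Step 4: cell (3,3)='T' (+3 fires, +3 burnt)
Step 5: cell (3,3)='T' (+4 fires, +3 burnt)
Step 6: cell (3,3)='F' (+5 fires, +4 burnt)
  -> target ignites at step 6
Step 7: cell (3,3)='.' (+3 fires, +5 burnt)
Step 8: cell (3,3)='.' (+2 fires, +3 burnt)
Step 9: cell (3,3)='.' (+1 fires, +2 burnt)
Step 10: cell (3,3)='.' (+0 fires, +1 burnt)
  fire out at step 10

6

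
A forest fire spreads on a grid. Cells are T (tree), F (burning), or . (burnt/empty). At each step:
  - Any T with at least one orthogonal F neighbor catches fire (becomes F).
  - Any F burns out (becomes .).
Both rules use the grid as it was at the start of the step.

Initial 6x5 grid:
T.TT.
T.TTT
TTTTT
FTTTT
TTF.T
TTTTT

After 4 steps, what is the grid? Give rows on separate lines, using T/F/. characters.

Step 1: 6 trees catch fire, 2 burn out
  T.TT.
  T.TTT
  FTTTT
  .FFTT
  FF..T
  TTFTT
Step 2: 7 trees catch fire, 6 burn out
  T.TT.
  F.TTT
  .FFTT
  ...FT
  ....T
  FF.FT
Step 3: 5 trees catch fire, 7 burn out
  F.TT.
  ..FTT
  ...FT
  ....F
  ....T
  ....F
Step 4: 4 trees catch fire, 5 burn out
  ..FT.
  ...FT
  ....F
  .....
  ....F
  .....

..FT.
...FT
....F
.....
....F
.....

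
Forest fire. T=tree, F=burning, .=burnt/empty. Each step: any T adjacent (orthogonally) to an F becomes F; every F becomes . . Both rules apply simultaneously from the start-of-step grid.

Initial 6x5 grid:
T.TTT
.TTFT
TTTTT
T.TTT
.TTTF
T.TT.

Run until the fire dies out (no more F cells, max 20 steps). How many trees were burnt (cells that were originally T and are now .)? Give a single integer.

Step 1: +6 fires, +2 burnt (F count now 6)
Step 2: +8 fires, +6 burnt (F count now 8)
Step 3: +4 fires, +8 burnt (F count now 4)
Step 4: +1 fires, +4 burnt (F count now 1)
Step 5: +1 fires, +1 burnt (F count now 1)
Step 6: +0 fires, +1 burnt (F count now 0)
Fire out after step 6
Initially T: 22, now '.': 28
Total burnt (originally-T cells now '.'): 20

Answer: 20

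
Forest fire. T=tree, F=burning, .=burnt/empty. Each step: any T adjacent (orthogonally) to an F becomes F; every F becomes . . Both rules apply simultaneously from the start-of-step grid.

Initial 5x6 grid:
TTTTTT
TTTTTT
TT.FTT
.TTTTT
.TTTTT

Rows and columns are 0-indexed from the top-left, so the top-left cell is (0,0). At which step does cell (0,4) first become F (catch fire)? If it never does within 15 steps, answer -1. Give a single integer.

Step 1: cell (0,4)='T' (+3 fires, +1 burnt)
Step 2: cell (0,4)='T' (+7 fires, +3 burnt)
Step 3: cell (0,4)='F' (+8 fires, +7 burnt)
  -> target ignites at step 3
Step 4: cell (0,4)='.' (+6 fires, +8 burnt)
Step 5: cell (0,4)='.' (+2 fires, +6 burnt)
Step 6: cell (0,4)='.' (+0 fires, +2 burnt)
  fire out at step 6

3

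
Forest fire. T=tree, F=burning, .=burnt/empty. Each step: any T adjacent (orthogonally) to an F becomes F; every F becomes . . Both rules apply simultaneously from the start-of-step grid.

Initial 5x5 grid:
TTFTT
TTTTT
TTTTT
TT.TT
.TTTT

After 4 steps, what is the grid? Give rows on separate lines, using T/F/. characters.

Step 1: 3 trees catch fire, 1 burn out
  TF.FT
  TTFTT
  TTTTT
  TT.TT
  .TTTT
Step 2: 5 trees catch fire, 3 burn out
  F...F
  TF.FT
  TTFTT
  TT.TT
  .TTTT
Step 3: 4 trees catch fire, 5 burn out
  .....
  F...F
  TF.FT
  TT.TT
  .TTTT
Step 4: 4 trees catch fire, 4 burn out
  .....
  .....
  F...F
  TF.FT
  .TTTT

.....
.....
F...F
TF.FT
.TTTT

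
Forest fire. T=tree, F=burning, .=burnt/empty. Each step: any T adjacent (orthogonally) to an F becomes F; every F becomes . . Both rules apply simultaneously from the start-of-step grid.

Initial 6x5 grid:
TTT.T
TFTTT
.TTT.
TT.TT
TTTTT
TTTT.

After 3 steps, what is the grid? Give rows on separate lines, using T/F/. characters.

Step 1: 4 trees catch fire, 1 burn out
  TFT.T
  F.FTT
  .FTT.
  TT.TT
  TTTTT
  TTTT.
Step 2: 5 trees catch fire, 4 burn out
  F.F.T
  ...FT
  ..FT.
  TF.TT
  TTTTT
  TTTT.
Step 3: 4 trees catch fire, 5 burn out
  ....T
  ....F
  ...F.
  F..TT
  TFTTT
  TTTT.

....T
....F
...F.
F..TT
TFTTT
TTTT.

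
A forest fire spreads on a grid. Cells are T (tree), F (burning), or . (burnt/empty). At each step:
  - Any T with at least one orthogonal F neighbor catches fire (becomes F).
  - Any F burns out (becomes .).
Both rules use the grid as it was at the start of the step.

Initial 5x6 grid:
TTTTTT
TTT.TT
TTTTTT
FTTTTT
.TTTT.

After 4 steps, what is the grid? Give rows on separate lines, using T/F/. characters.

Step 1: 2 trees catch fire, 1 burn out
  TTTTTT
  TTT.TT
  FTTTTT
  .FTTTT
  .TTTT.
Step 2: 4 trees catch fire, 2 burn out
  TTTTTT
  FTT.TT
  .FTTTT
  ..FTTT
  .FTTT.
Step 3: 5 trees catch fire, 4 burn out
  FTTTTT
  .FT.TT
  ..FTTT
  ...FTT
  ..FTT.
Step 4: 5 trees catch fire, 5 burn out
  .FTTTT
  ..F.TT
  ...FTT
  ....FT
  ...FT.

.FTTTT
..F.TT
...FTT
....FT
...FT.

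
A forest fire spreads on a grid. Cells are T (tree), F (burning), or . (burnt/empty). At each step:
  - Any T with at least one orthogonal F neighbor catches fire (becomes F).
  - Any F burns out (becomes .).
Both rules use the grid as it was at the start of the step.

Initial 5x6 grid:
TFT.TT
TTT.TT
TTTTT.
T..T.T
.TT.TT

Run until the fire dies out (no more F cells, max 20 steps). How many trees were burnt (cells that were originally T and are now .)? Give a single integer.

Step 1: +3 fires, +1 burnt (F count now 3)
Step 2: +3 fires, +3 burnt (F count now 3)
Step 3: +2 fires, +3 burnt (F count now 2)
Step 4: +2 fires, +2 burnt (F count now 2)
Step 5: +2 fires, +2 burnt (F count now 2)
Step 6: +1 fires, +2 burnt (F count now 1)
Step 7: +2 fires, +1 burnt (F count now 2)
Step 8: +1 fires, +2 burnt (F count now 1)
Step 9: +0 fires, +1 burnt (F count now 0)
Fire out after step 9
Initially T: 21, now '.': 25
Total burnt (originally-T cells now '.'): 16

Answer: 16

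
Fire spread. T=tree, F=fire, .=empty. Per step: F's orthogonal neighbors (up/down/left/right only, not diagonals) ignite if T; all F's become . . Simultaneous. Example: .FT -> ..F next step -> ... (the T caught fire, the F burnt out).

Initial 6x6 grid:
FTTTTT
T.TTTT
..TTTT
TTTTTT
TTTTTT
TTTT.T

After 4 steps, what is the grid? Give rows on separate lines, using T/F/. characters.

Step 1: 2 trees catch fire, 1 burn out
  .FTTTT
  F.TTTT
  ..TTTT
  TTTTTT
  TTTTTT
  TTTT.T
Step 2: 1 trees catch fire, 2 burn out
  ..FTTT
  ..TTTT
  ..TTTT
  TTTTTT
  TTTTTT
  TTTT.T
Step 3: 2 trees catch fire, 1 burn out
  ...FTT
  ..FTTT
  ..TTTT
  TTTTTT
  TTTTTT
  TTTT.T
Step 4: 3 trees catch fire, 2 burn out
  ....FT
  ...FTT
  ..FTTT
  TTTTTT
  TTTTTT
  TTTT.T

....FT
...FTT
..FTTT
TTTTTT
TTTTTT
TTTT.T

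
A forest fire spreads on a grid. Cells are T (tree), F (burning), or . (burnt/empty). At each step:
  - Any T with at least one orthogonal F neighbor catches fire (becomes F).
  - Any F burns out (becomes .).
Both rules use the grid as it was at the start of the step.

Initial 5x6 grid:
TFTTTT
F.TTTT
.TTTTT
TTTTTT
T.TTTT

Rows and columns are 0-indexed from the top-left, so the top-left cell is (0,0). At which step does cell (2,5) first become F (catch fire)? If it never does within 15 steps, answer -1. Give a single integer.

Step 1: cell (2,5)='T' (+2 fires, +2 burnt)
Step 2: cell (2,5)='T' (+2 fires, +2 burnt)
Step 3: cell (2,5)='T' (+3 fires, +2 burnt)
Step 4: cell (2,5)='T' (+5 fires, +3 burnt)
Step 5: cell (2,5)='T' (+5 fires, +5 burnt)
Step 6: cell (2,5)='F' (+4 fires, +5 burnt)
  -> target ignites at step 6
Step 7: cell (2,5)='.' (+3 fires, +4 burnt)
Step 8: cell (2,5)='.' (+1 fires, +3 burnt)
Step 9: cell (2,5)='.' (+0 fires, +1 burnt)
  fire out at step 9

6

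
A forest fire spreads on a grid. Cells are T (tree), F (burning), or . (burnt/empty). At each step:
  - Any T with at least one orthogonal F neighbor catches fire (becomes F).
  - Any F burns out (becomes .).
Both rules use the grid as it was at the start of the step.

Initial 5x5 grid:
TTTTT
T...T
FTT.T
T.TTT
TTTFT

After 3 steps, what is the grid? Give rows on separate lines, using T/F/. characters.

Step 1: 6 trees catch fire, 2 burn out
  TTTTT
  F...T
  .FT.T
  F.TFT
  TTF.F
Step 2: 6 trees catch fire, 6 burn out
  FTTTT
  ....T
  ..F.T
  ..F.F
  FF...
Step 3: 2 trees catch fire, 6 burn out
  .FTTT
  ....T
  ....F
  .....
  .....

.FTTT
....T
....F
.....
.....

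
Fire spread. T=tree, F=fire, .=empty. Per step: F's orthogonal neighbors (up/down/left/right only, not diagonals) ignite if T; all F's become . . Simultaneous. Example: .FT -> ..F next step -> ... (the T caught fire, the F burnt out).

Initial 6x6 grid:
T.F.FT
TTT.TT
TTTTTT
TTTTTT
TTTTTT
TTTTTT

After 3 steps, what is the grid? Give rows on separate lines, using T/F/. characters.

Step 1: 3 trees catch fire, 2 burn out
  T....F
  TTF.FT
  TTTTTT
  TTTTTT
  TTTTTT
  TTTTTT
Step 2: 4 trees catch fire, 3 burn out
  T.....
  TF...F
  TTFTFT
  TTTTTT
  TTTTTT
  TTTTTT
Step 3: 6 trees catch fire, 4 burn out
  T.....
  F.....
  TF.F.F
  TTFTFT
  TTTTTT
  TTTTTT

T.....
F.....
TF.F.F
TTFTFT
TTTTTT
TTTTTT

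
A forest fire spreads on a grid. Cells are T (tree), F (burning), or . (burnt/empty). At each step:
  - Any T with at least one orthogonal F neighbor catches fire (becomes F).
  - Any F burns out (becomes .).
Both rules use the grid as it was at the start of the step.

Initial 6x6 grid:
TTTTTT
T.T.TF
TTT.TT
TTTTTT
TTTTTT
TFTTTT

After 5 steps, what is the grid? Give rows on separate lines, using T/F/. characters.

Step 1: 6 trees catch fire, 2 burn out
  TTTTTF
  T.T.F.
  TTT.TF
  TTTTTT
  TFTTTT
  F.FTTT
Step 2: 7 trees catch fire, 6 burn out
  TTTTF.
  T.T...
  TTT.F.
  TFTTTF
  F.FTTT
  ...FTT
Step 3: 8 trees catch fire, 7 burn out
  TTTF..
  T.T...
  TFT...
  F.FTF.
  ...FTF
  ....FT
Step 4: 6 trees catch fire, 8 burn out
  TTF...
  T.T...
  F.F...
  ...F..
  ....F.
  .....F
Step 5: 3 trees catch fire, 6 burn out
  TF....
  F.F...
  ......
  ......
  ......
  ......

TF....
F.F...
......
......
......
......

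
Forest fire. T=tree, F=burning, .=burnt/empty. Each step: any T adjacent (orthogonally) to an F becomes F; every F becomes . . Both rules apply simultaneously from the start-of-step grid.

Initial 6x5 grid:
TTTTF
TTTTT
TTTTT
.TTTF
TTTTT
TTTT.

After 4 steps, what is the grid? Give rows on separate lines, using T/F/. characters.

Step 1: 5 trees catch fire, 2 burn out
  TTTF.
  TTTTF
  TTTTF
  .TTF.
  TTTTF
  TTTT.
Step 2: 5 trees catch fire, 5 burn out
  TTF..
  TTTF.
  TTTF.
  .TF..
  TTTF.
  TTTT.
Step 3: 6 trees catch fire, 5 burn out
  TF...
  TTF..
  TTF..
  .F...
  TTF..
  TTTF.
Step 4: 5 trees catch fire, 6 burn out
  F....
  TF...
  TF...
  .....
  TF...
  TTF..

F....
TF...
TF...
.....
TF...
TTF..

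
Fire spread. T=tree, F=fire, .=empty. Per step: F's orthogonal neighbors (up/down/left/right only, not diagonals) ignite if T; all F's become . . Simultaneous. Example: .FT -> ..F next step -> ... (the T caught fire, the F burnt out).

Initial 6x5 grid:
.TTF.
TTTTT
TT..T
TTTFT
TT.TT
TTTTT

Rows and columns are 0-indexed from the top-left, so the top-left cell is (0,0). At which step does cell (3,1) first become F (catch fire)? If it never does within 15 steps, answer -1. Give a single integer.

Step 1: cell (3,1)='T' (+5 fires, +2 burnt)
Step 2: cell (3,1)='F' (+7 fires, +5 burnt)
  -> target ignites at step 2
Step 3: cell (3,1)='.' (+6 fires, +7 burnt)
Step 4: cell (3,1)='.' (+4 fires, +6 burnt)
Step 5: cell (3,1)='.' (+1 fires, +4 burnt)
Step 6: cell (3,1)='.' (+0 fires, +1 burnt)
  fire out at step 6

2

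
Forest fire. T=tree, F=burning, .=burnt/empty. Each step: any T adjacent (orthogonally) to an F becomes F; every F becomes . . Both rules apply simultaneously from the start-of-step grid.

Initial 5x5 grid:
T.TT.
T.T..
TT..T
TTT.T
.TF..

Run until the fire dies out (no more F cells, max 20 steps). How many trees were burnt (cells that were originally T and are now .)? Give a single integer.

Step 1: +2 fires, +1 burnt (F count now 2)
Step 2: +1 fires, +2 burnt (F count now 1)
Step 3: +2 fires, +1 burnt (F count now 2)
Step 4: +1 fires, +2 burnt (F count now 1)
Step 5: +1 fires, +1 burnt (F count now 1)
Step 6: +1 fires, +1 burnt (F count now 1)
Step 7: +0 fires, +1 burnt (F count now 0)
Fire out after step 7
Initially T: 13, now '.': 20
Total burnt (originally-T cells now '.'): 8

Answer: 8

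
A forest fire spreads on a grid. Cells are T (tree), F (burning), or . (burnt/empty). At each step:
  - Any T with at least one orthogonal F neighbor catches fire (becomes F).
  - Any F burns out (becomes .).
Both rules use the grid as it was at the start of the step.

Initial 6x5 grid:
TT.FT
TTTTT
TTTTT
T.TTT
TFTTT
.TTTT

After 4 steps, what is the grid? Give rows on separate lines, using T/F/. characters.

Step 1: 5 trees catch fire, 2 burn out
  TT..F
  TTTFT
  TTTTT
  T.TTT
  F.FTT
  .FTTT
Step 2: 7 trees catch fire, 5 burn out
  TT...
  TTF.F
  TTTFT
  F.FTT
  ...FT
  ..FTT
Step 3: 7 trees catch fire, 7 burn out
  TT...
  TF...
  FTF.F
  ...FT
  ....F
  ...FT
Step 4: 5 trees catch fire, 7 burn out
  TF...
  F....
  .F...
  ....F
  .....
  ....F

TF...
F....
.F...
....F
.....
....F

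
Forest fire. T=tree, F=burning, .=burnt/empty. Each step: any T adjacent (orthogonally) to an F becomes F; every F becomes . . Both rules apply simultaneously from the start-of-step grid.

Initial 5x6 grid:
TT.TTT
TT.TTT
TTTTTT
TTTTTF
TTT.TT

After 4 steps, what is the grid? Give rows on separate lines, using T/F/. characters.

Step 1: 3 trees catch fire, 1 burn out
  TT.TTT
  TT.TTT
  TTTTTF
  TTTTF.
  TTT.TF
Step 2: 4 trees catch fire, 3 burn out
  TT.TTT
  TT.TTF
  TTTTF.
  TTTF..
  TTT.F.
Step 3: 4 trees catch fire, 4 burn out
  TT.TTF
  TT.TF.
  TTTF..
  TTF...
  TTT...
Step 4: 5 trees catch fire, 4 burn out
  TT.TF.
  TT.F..
  TTF...
  TF....
  TTF...

TT.TF.
TT.F..
TTF...
TF....
TTF...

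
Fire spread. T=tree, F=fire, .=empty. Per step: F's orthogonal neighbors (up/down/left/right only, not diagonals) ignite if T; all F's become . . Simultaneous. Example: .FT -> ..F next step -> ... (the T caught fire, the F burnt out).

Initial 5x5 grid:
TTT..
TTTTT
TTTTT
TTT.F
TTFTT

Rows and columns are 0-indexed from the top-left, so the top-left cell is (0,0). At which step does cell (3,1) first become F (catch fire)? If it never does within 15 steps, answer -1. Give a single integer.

Step 1: cell (3,1)='T' (+5 fires, +2 burnt)
Step 2: cell (3,1)='F' (+5 fires, +5 burnt)
  -> target ignites at step 2
Step 3: cell (3,1)='.' (+4 fires, +5 burnt)
Step 4: cell (3,1)='.' (+3 fires, +4 burnt)
Step 5: cell (3,1)='.' (+2 fires, +3 burnt)
Step 6: cell (3,1)='.' (+1 fires, +2 burnt)
Step 7: cell (3,1)='.' (+0 fires, +1 burnt)
  fire out at step 7

2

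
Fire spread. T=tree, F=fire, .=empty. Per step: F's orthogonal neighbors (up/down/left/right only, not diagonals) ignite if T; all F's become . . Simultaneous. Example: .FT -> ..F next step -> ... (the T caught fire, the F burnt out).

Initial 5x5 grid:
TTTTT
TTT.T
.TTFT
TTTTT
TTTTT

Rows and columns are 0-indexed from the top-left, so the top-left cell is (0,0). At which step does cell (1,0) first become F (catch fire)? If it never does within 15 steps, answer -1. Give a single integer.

Step 1: cell (1,0)='T' (+3 fires, +1 burnt)
Step 2: cell (1,0)='T' (+6 fires, +3 burnt)
Step 3: cell (1,0)='T' (+6 fires, +6 burnt)
Step 4: cell (1,0)='F' (+5 fires, +6 burnt)
  -> target ignites at step 4
Step 5: cell (1,0)='.' (+2 fires, +5 burnt)
Step 6: cell (1,0)='.' (+0 fires, +2 burnt)
  fire out at step 6

4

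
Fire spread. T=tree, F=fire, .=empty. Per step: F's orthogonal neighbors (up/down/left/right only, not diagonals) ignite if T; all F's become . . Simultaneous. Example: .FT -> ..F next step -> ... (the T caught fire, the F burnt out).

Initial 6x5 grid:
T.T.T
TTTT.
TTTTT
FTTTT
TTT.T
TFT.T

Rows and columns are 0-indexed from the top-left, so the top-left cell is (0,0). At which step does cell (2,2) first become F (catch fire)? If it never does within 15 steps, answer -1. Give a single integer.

Step 1: cell (2,2)='T' (+6 fires, +2 burnt)
Step 2: cell (2,2)='T' (+4 fires, +6 burnt)
Step 3: cell (2,2)='F' (+4 fires, +4 burnt)
  -> target ignites at step 3
Step 4: cell (2,2)='.' (+3 fires, +4 burnt)
Step 5: cell (2,2)='.' (+4 fires, +3 burnt)
Step 6: cell (2,2)='.' (+1 fires, +4 burnt)
Step 7: cell (2,2)='.' (+0 fires, +1 burnt)
  fire out at step 7

3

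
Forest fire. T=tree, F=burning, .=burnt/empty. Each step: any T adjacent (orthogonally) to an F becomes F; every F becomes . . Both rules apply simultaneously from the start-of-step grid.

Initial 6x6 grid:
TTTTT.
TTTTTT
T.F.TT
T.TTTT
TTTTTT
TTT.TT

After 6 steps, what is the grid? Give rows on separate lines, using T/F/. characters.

Step 1: 2 trees catch fire, 1 burn out
  TTTTT.
  TTFTTT
  T...TT
  T.FTTT
  TTTTTT
  TTT.TT
Step 2: 5 trees catch fire, 2 burn out
  TTFTT.
  TF.FTT
  T...TT
  T..FTT
  TTFTTT
  TTT.TT
Step 3: 8 trees catch fire, 5 burn out
  TF.FT.
  F...FT
  T...TT
  T...FT
  TF.FTT
  TTF.TT
Step 4: 9 trees catch fire, 8 burn out
  F...F.
  .....F
  F...FT
  T....F
  F...FT
  TF..TT
Step 5: 5 trees catch fire, 9 burn out
  ......
  ......
  .....F
  F.....
  .....F
  F...FT
Step 6: 1 trees catch fire, 5 burn out
  ......
  ......
  ......
  ......
  ......
  .....F

......
......
......
......
......
.....F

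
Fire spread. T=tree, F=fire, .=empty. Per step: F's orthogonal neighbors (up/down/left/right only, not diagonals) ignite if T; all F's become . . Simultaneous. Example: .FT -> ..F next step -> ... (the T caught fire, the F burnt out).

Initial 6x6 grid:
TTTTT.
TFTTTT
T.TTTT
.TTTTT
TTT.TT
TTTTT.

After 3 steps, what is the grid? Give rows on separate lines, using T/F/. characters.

Step 1: 3 trees catch fire, 1 burn out
  TFTTT.
  F.FTTT
  T.TTTT
  .TTTTT
  TTT.TT
  TTTTT.
Step 2: 5 trees catch fire, 3 burn out
  F.FTT.
  ...FTT
  F.FTTT
  .TTTTT
  TTT.TT
  TTTTT.
Step 3: 4 trees catch fire, 5 burn out
  ...FT.
  ....FT
  ...FTT
  .TFTTT
  TTT.TT
  TTTTT.

...FT.
....FT
...FTT
.TFTTT
TTT.TT
TTTTT.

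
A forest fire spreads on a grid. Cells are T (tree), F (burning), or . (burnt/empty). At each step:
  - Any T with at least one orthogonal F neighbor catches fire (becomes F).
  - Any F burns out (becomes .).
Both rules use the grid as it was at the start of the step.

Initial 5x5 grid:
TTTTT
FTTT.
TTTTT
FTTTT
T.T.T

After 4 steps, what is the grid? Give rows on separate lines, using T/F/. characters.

Step 1: 5 trees catch fire, 2 burn out
  FTTTT
  .FTT.
  FTTTT
  .FTTT
  F.T.T
Step 2: 4 trees catch fire, 5 burn out
  .FTTT
  ..FT.
  .FTTT
  ..FTT
  ..T.T
Step 3: 5 trees catch fire, 4 burn out
  ..FTT
  ...F.
  ..FTT
  ...FT
  ..F.T
Step 4: 3 trees catch fire, 5 burn out
  ...FT
  .....
  ...FT
  ....F
  ....T

...FT
.....
...FT
....F
....T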